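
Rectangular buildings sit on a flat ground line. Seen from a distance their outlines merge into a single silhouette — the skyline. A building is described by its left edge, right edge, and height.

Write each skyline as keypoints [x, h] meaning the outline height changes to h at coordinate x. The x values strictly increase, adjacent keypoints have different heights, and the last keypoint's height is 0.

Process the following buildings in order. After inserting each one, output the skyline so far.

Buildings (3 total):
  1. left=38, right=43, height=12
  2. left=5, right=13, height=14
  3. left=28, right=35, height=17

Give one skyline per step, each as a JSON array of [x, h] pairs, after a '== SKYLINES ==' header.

== SKYLINES ==
[[38,12],[43,0]]
[[5,14],[13,0],[38,12],[43,0]]
[[5,14],[13,0],[28,17],[35,0],[38,12],[43,0]]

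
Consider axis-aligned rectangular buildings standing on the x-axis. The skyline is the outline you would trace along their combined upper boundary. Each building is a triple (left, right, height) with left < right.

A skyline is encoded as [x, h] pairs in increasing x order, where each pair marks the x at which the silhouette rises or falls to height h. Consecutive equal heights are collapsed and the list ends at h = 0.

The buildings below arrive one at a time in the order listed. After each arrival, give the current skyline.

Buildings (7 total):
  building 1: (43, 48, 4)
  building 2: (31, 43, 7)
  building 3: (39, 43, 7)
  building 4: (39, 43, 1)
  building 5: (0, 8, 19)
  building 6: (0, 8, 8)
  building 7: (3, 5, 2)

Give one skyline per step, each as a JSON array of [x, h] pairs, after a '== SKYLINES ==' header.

== SKYLINES ==
[[43,4],[48,0]]
[[31,7],[43,4],[48,0]]
[[31,7],[43,4],[48,0]]
[[31,7],[43,4],[48,0]]
[[0,19],[8,0],[31,7],[43,4],[48,0]]
[[0,19],[8,0],[31,7],[43,4],[48,0]]
[[0,19],[8,0],[31,7],[43,4],[48,0]]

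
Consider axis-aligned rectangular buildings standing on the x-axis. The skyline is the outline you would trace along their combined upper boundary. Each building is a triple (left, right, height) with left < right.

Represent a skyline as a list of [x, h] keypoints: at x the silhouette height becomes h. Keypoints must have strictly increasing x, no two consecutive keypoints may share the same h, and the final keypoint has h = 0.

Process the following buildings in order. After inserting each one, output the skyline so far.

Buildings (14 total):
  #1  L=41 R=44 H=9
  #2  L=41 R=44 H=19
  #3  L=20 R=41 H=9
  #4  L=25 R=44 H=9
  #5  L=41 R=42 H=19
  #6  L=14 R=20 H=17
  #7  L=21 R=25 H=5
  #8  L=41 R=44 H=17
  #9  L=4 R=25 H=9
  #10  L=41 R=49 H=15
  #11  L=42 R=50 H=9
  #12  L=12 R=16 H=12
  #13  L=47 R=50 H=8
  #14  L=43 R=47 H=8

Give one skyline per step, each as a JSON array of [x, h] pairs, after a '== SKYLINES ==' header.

== SKYLINES ==
[[41,9],[44,0]]
[[41,19],[44,0]]
[[20,9],[41,19],[44,0]]
[[20,9],[41,19],[44,0]]
[[20,9],[41,19],[44,0]]
[[14,17],[20,9],[41,19],[44,0]]
[[14,17],[20,9],[41,19],[44,0]]
[[14,17],[20,9],[41,19],[44,0]]
[[4,9],[14,17],[20,9],[41,19],[44,0]]
[[4,9],[14,17],[20,9],[41,19],[44,15],[49,0]]
[[4,9],[14,17],[20,9],[41,19],[44,15],[49,9],[50,0]]
[[4,9],[12,12],[14,17],[20,9],[41,19],[44,15],[49,9],[50,0]]
[[4,9],[12,12],[14,17],[20,9],[41,19],[44,15],[49,9],[50,0]]
[[4,9],[12,12],[14,17],[20,9],[41,19],[44,15],[49,9],[50,0]]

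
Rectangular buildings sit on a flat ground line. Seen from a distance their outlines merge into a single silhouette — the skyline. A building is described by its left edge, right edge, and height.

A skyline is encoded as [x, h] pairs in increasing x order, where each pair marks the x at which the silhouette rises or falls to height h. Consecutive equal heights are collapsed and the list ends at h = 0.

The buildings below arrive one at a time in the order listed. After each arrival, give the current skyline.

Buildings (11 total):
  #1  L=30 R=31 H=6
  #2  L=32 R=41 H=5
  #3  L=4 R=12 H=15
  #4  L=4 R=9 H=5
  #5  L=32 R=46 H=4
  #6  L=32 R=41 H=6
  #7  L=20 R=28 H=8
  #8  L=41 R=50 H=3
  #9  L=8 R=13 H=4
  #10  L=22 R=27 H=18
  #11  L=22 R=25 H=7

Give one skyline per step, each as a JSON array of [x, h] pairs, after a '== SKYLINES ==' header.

== SKYLINES ==
[[30,6],[31,0]]
[[30,6],[31,0],[32,5],[41,0]]
[[4,15],[12,0],[30,6],[31,0],[32,5],[41,0]]
[[4,15],[12,0],[30,6],[31,0],[32,5],[41,0]]
[[4,15],[12,0],[30,6],[31,0],[32,5],[41,4],[46,0]]
[[4,15],[12,0],[30,6],[31,0],[32,6],[41,4],[46,0]]
[[4,15],[12,0],[20,8],[28,0],[30,6],[31,0],[32,6],[41,4],[46,0]]
[[4,15],[12,0],[20,8],[28,0],[30,6],[31,0],[32,6],[41,4],[46,3],[50,0]]
[[4,15],[12,4],[13,0],[20,8],[28,0],[30,6],[31,0],[32,6],[41,4],[46,3],[50,0]]
[[4,15],[12,4],[13,0],[20,8],[22,18],[27,8],[28,0],[30,6],[31,0],[32,6],[41,4],[46,3],[50,0]]
[[4,15],[12,4],[13,0],[20,8],[22,18],[27,8],[28,0],[30,6],[31,0],[32,6],[41,4],[46,3],[50,0]]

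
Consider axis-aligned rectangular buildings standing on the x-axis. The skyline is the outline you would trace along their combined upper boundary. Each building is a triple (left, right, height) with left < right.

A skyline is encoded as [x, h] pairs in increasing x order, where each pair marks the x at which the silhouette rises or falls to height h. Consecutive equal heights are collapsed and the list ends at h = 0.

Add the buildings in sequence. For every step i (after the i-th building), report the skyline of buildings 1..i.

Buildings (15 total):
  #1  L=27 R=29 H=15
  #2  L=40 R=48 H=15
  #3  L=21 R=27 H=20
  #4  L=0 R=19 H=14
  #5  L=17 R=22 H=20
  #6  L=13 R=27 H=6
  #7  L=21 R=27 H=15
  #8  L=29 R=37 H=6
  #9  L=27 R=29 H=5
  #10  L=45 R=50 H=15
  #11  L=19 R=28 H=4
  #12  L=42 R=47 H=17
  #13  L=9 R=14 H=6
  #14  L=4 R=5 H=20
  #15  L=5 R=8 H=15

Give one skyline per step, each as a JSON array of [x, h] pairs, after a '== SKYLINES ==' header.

== SKYLINES ==
[[27,15],[29,0]]
[[27,15],[29,0],[40,15],[48,0]]
[[21,20],[27,15],[29,0],[40,15],[48,0]]
[[0,14],[19,0],[21,20],[27,15],[29,0],[40,15],[48,0]]
[[0,14],[17,20],[27,15],[29,0],[40,15],[48,0]]
[[0,14],[17,20],[27,15],[29,0],[40,15],[48,0]]
[[0,14],[17,20],[27,15],[29,0],[40,15],[48,0]]
[[0,14],[17,20],[27,15],[29,6],[37,0],[40,15],[48,0]]
[[0,14],[17,20],[27,15],[29,6],[37,0],[40,15],[48,0]]
[[0,14],[17,20],[27,15],[29,6],[37,0],[40,15],[50,0]]
[[0,14],[17,20],[27,15],[29,6],[37,0],[40,15],[50,0]]
[[0,14],[17,20],[27,15],[29,6],[37,0],[40,15],[42,17],[47,15],[50,0]]
[[0,14],[17,20],[27,15],[29,6],[37,0],[40,15],[42,17],[47,15],[50,0]]
[[0,14],[4,20],[5,14],[17,20],[27,15],[29,6],[37,0],[40,15],[42,17],[47,15],[50,0]]
[[0,14],[4,20],[5,15],[8,14],[17,20],[27,15],[29,6],[37,0],[40,15],[42,17],[47,15],[50,0]]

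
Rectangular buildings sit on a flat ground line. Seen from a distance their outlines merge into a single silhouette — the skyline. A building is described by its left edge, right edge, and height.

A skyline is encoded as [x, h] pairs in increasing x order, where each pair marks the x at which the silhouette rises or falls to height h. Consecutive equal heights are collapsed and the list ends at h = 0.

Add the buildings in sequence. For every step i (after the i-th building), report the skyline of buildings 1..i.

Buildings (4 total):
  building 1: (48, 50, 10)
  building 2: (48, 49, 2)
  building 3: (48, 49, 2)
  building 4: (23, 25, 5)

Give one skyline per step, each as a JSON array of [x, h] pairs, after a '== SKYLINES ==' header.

== SKYLINES ==
[[48,10],[50,0]]
[[48,10],[50,0]]
[[48,10],[50,0]]
[[23,5],[25,0],[48,10],[50,0]]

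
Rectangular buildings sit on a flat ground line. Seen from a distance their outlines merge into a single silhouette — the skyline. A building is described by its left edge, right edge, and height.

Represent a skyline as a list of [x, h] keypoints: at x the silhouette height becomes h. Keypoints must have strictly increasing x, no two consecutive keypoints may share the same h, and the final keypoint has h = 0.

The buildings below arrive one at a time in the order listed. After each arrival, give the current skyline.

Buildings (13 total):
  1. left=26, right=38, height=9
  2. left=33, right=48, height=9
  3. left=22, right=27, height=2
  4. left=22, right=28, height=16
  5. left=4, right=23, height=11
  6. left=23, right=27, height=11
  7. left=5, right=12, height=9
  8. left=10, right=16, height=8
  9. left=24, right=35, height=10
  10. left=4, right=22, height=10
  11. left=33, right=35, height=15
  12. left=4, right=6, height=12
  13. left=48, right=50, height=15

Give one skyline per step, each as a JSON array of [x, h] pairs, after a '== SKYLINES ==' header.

== SKYLINES ==
[[26,9],[38,0]]
[[26,9],[48,0]]
[[22,2],[26,9],[48,0]]
[[22,16],[28,9],[48,0]]
[[4,11],[22,16],[28,9],[48,0]]
[[4,11],[22,16],[28,9],[48,0]]
[[4,11],[22,16],[28,9],[48,0]]
[[4,11],[22,16],[28,9],[48,0]]
[[4,11],[22,16],[28,10],[35,9],[48,0]]
[[4,11],[22,16],[28,10],[35,9],[48,0]]
[[4,11],[22,16],[28,10],[33,15],[35,9],[48,0]]
[[4,12],[6,11],[22,16],[28,10],[33,15],[35,9],[48,0]]
[[4,12],[6,11],[22,16],[28,10],[33,15],[35,9],[48,15],[50,0]]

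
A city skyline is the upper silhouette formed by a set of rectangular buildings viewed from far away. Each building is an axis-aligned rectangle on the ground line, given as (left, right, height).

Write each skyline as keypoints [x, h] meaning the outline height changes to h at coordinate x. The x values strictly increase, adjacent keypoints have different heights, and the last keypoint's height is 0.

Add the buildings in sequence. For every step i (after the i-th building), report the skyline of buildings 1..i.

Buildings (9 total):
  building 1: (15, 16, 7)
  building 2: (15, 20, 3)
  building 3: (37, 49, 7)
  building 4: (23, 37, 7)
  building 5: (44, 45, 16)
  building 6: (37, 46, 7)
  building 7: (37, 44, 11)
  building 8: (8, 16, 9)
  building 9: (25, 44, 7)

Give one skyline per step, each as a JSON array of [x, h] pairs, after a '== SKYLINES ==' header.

== SKYLINES ==
[[15,7],[16,0]]
[[15,7],[16,3],[20,0]]
[[15,7],[16,3],[20,0],[37,7],[49,0]]
[[15,7],[16,3],[20,0],[23,7],[49,0]]
[[15,7],[16,3],[20,0],[23,7],[44,16],[45,7],[49,0]]
[[15,7],[16,3],[20,0],[23,7],[44,16],[45,7],[49,0]]
[[15,7],[16,3],[20,0],[23,7],[37,11],[44,16],[45,7],[49,0]]
[[8,9],[16,3],[20,0],[23,7],[37,11],[44,16],[45,7],[49,0]]
[[8,9],[16,3],[20,0],[23,7],[37,11],[44,16],[45,7],[49,0]]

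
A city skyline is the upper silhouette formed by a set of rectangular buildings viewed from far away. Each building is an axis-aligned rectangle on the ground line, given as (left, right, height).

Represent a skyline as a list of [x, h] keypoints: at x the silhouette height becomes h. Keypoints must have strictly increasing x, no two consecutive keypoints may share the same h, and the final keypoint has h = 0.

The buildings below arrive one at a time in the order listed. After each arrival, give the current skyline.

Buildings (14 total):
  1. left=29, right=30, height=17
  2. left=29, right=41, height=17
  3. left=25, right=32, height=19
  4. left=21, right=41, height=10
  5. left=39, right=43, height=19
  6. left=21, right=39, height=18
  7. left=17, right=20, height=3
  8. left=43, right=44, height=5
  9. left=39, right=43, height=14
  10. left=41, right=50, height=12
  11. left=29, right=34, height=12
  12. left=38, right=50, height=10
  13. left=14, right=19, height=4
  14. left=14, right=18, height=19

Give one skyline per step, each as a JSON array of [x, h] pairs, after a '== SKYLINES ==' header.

== SKYLINES ==
[[29,17],[30,0]]
[[29,17],[41,0]]
[[25,19],[32,17],[41,0]]
[[21,10],[25,19],[32,17],[41,0]]
[[21,10],[25,19],[32,17],[39,19],[43,0]]
[[21,18],[25,19],[32,18],[39,19],[43,0]]
[[17,3],[20,0],[21,18],[25,19],[32,18],[39,19],[43,0]]
[[17,3],[20,0],[21,18],[25,19],[32,18],[39,19],[43,5],[44,0]]
[[17,3],[20,0],[21,18],[25,19],[32,18],[39,19],[43,5],[44,0]]
[[17,3],[20,0],[21,18],[25,19],[32,18],[39,19],[43,12],[50,0]]
[[17,3],[20,0],[21,18],[25,19],[32,18],[39,19],[43,12],[50,0]]
[[17,3],[20,0],[21,18],[25,19],[32,18],[39,19],[43,12],[50,0]]
[[14,4],[19,3],[20,0],[21,18],[25,19],[32,18],[39,19],[43,12],[50,0]]
[[14,19],[18,4],[19,3],[20,0],[21,18],[25,19],[32,18],[39,19],[43,12],[50,0]]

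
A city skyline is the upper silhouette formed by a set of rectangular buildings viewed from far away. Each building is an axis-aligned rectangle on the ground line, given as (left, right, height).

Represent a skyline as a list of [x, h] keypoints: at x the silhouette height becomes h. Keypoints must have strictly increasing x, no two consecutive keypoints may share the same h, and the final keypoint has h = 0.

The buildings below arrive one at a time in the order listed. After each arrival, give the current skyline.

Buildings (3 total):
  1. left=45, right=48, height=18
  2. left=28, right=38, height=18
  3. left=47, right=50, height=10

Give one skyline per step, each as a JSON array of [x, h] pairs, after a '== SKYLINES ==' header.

== SKYLINES ==
[[45,18],[48,0]]
[[28,18],[38,0],[45,18],[48,0]]
[[28,18],[38,0],[45,18],[48,10],[50,0]]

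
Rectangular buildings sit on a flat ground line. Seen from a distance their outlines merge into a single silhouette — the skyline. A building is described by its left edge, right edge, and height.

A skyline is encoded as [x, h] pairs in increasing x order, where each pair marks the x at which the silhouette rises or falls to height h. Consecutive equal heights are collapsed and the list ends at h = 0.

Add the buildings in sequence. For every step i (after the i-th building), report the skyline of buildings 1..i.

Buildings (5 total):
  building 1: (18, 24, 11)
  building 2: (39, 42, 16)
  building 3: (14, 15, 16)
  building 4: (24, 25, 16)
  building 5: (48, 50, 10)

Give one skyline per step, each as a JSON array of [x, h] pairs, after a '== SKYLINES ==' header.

== SKYLINES ==
[[18,11],[24,0]]
[[18,11],[24,0],[39,16],[42,0]]
[[14,16],[15,0],[18,11],[24,0],[39,16],[42,0]]
[[14,16],[15,0],[18,11],[24,16],[25,0],[39,16],[42,0]]
[[14,16],[15,0],[18,11],[24,16],[25,0],[39,16],[42,0],[48,10],[50,0]]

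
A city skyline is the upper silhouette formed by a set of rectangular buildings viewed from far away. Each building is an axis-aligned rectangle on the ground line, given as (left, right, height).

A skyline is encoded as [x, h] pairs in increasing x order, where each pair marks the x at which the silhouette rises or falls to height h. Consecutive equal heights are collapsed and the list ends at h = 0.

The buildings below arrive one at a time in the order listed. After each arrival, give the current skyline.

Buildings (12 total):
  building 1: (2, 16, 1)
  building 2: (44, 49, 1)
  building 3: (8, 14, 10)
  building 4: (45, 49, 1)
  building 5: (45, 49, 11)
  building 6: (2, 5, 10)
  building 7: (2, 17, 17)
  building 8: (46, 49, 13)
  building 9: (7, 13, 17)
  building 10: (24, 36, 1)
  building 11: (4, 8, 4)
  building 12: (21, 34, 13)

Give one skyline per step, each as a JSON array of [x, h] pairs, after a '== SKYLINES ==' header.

== SKYLINES ==
[[2,1],[16,0]]
[[2,1],[16,0],[44,1],[49,0]]
[[2,1],[8,10],[14,1],[16,0],[44,1],[49,0]]
[[2,1],[8,10],[14,1],[16,0],[44,1],[49,0]]
[[2,1],[8,10],[14,1],[16,0],[44,1],[45,11],[49,0]]
[[2,10],[5,1],[8,10],[14,1],[16,0],[44,1],[45,11],[49,0]]
[[2,17],[17,0],[44,1],[45,11],[49,0]]
[[2,17],[17,0],[44,1],[45,11],[46,13],[49,0]]
[[2,17],[17,0],[44,1],[45,11],[46,13],[49,0]]
[[2,17],[17,0],[24,1],[36,0],[44,1],[45,11],[46,13],[49,0]]
[[2,17],[17,0],[24,1],[36,0],[44,1],[45,11],[46,13],[49,0]]
[[2,17],[17,0],[21,13],[34,1],[36,0],[44,1],[45,11],[46,13],[49,0]]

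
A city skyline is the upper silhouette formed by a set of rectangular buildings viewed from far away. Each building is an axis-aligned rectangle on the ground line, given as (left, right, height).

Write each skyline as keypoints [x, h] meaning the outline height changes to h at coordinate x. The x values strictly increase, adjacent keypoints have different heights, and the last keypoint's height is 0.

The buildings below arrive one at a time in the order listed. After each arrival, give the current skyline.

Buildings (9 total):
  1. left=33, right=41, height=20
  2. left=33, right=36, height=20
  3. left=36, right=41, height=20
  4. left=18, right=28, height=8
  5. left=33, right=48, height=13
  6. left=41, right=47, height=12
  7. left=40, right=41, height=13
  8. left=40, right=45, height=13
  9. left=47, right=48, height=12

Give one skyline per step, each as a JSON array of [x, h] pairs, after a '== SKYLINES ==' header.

== SKYLINES ==
[[33,20],[41,0]]
[[33,20],[41,0]]
[[33,20],[41,0]]
[[18,8],[28,0],[33,20],[41,0]]
[[18,8],[28,0],[33,20],[41,13],[48,0]]
[[18,8],[28,0],[33,20],[41,13],[48,0]]
[[18,8],[28,0],[33,20],[41,13],[48,0]]
[[18,8],[28,0],[33,20],[41,13],[48,0]]
[[18,8],[28,0],[33,20],[41,13],[48,0]]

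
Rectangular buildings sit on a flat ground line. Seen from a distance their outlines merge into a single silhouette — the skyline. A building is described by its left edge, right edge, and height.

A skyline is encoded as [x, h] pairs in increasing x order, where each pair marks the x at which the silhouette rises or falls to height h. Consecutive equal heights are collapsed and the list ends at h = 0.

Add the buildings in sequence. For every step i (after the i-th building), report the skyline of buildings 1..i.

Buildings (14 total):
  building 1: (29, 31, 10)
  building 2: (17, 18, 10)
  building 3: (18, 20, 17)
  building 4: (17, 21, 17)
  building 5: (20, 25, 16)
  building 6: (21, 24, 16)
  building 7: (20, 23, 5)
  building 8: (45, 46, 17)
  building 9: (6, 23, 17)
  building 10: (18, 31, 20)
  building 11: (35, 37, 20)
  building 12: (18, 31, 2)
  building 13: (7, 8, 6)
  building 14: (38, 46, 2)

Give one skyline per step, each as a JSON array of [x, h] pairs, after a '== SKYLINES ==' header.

== SKYLINES ==
[[29,10],[31,0]]
[[17,10],[18,0],[29,10],[31,0]]
[[17,10],[18,17],[20,0],[29,10],[31,0]]
[[17,17],[21,0],[29,10],[31,0]]
[[17,17],[21,16],[25,0],[29,10],[31,0]]
[[17,17],[21,16],[25,0],[29,10],[31,0]]
[[17,17],[21,16],[25,0],[29,10],[31,0]]
[[17,17],[21,16],[25,0],[29,10],[31,0],[45,17],[46,0]]
[[6,17],[23,16],[25,0],[29,10],[31,0],[45,17],[46,0]]
[[6,17],[18,20],[31,0],[45,17],[46,0]]
[[6,17],[18,20],[31,0],[35,20],[37,0],[45,17],[46,0]]
[[6,17],[18,20],[31,0],[35,20],[37,0],[45,17],[46,0]]
[[6,17],[18,20],[31,0],[35,20],[37,0],[45,17],[46,0]]
[[6,17],[18,20],[31,0],[35,20],[37,0],[38,2],[45,17],[46,0]]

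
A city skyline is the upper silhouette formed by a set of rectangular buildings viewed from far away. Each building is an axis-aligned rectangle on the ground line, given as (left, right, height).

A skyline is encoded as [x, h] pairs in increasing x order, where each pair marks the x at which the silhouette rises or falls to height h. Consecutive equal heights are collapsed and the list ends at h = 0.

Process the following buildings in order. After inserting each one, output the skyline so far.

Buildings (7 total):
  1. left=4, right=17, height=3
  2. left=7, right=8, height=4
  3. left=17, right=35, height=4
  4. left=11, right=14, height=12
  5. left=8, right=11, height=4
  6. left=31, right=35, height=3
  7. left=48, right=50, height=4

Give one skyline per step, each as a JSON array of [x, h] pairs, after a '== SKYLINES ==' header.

== SKYLINES ==
[[4,3],[17,0]]
[[4,3],[7,4],[8,3],[17,0]]
[[4,3],[7,4],[8,3],[17,4],[35,0]]
[[4,3],[7,4],[8,3],[11,12],[14,3],[17,4],[35,0]]
[[4,3],[7,4],[11,12],[14,3],[17,4],[35,0]]
[[4,3],[7,4],[11,12],[14,3],[17,4],[35,0]]
[[4,3],[7,4],[11,12],[14,3],[17,4],[35,0],[48,4],[50,0]]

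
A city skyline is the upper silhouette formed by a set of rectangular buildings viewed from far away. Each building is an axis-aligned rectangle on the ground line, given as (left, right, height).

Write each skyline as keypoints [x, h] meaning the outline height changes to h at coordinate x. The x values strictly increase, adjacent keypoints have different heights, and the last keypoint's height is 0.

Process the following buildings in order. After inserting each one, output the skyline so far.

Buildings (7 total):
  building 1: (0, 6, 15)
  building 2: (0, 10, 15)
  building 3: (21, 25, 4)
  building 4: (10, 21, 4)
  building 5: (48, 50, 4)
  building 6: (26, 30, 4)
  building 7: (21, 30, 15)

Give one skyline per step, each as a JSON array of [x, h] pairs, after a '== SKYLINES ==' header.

== SKYLINES ==
[[0,15],[6,0]]
[[0,15],[10,0]]
[[0,15],[10,0],[21,4],[25,0]]
[[0,15],[10,4],[25,0]]
[[0,15],[10,4],[25,0],[48,4],[50,0]]
[[0,15],[10,4],[25,0],[26,4],[30,0],[48,4],[50,0]]
[[0,15],[10,4],[21,15],[30,0],[48,4],[50,0]]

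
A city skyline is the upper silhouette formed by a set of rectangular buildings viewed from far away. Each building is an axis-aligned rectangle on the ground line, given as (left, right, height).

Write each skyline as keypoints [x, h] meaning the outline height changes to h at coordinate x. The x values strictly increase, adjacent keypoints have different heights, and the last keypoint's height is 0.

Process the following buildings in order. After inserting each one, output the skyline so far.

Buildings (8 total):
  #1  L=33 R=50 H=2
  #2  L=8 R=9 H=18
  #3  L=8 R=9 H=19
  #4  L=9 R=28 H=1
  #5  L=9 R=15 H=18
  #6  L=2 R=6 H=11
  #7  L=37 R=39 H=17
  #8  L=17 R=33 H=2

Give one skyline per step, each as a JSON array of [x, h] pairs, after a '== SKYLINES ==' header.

== SKYLINES ==
[[33,2],[50,0]]
[[8,18],[9,0],[33,2],[50,0]]
[[8,19],[9,0],[33,2],[50,0]]
[[8,19],[9,1],[28,0],[33,2],[50,0]]
[[8,19],[9,18],[15,1],[28,0],[33,2],[50,0]]
[[2,11],[6,0],[8,19],[9,18],[15,1],[28,0],[33,2],[50,0]]
[[2,11],[6,0],[8,19],[9,18],[15,1],[28,0],[33,2],[37,17],[39,2],[50,0]]
[[2,11],[6,0],[8,19],[9,18],[15,1],[17,2],[37,17],[39,2],[50,0]]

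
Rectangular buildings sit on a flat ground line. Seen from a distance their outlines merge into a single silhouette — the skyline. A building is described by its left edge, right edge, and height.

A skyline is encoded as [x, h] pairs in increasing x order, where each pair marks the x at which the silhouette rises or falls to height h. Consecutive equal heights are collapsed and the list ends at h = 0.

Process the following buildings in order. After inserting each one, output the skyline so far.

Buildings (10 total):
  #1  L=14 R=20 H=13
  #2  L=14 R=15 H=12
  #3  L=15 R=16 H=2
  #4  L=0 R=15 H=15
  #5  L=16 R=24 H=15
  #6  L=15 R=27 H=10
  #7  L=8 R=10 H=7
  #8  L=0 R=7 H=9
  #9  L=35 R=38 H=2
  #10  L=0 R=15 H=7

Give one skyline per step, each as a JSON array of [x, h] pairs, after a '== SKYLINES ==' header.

== SKYLINES ==
[[14,13],[20,0]]
[[14,13],[20,0]]
[[14,13],[20,0]]
[[0,15],[15,13],[20,0]]
[[0,15],[15,13],[16,15],[24,0]]
[[0,15],[15,13],[16,15],[24,10],[27,0]]
[[0,15],[15,13],[16,15],[24,10],[27,0]]
[[0,15],[15,13],[16,15],[24,10],[27,0]]
[[0,15],[15,13],[16,15],[24,10],[27,0],[35,2],[38,0]]
[[0,15],[15,13],[16,15],[24,10],[27,0],[35,2],[38,0]]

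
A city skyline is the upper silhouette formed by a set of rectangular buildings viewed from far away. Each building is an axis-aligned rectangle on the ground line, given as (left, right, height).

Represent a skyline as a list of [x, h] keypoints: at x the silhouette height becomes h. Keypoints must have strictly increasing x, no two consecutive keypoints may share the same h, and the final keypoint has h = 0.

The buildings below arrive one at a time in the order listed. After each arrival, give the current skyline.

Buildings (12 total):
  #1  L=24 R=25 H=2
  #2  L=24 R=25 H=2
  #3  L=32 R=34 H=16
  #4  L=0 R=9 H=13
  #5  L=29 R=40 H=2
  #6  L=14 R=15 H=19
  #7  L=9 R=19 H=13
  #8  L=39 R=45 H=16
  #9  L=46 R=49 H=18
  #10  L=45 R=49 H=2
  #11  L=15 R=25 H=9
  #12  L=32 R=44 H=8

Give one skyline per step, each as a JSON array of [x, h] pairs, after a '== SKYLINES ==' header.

== SKYLINES ==
[[24,2],[25,0]]
[[24,2],[25,0]]
[[24,2],[25,0],[32,16],[34,0]]
[[0,13],[9,0],[24,2],[25,0],[32,16],[34,0]]
[[0,13],[9,0],[24,2],[25,0],[29,2],[32,16],[34,2],[40,0]]
[[0,13],[9,0],[14,19],[15,0],[24,2],[25,0],[29,2],[32,16],[34,2],[40,0]]
[[0,13],[14,19],[15,13],[19,0],[24,2],[25,0],[29,2],[32,16],[34,2],[40,0]]
[[0,13],[14,19],[15,13],[19,0],[24,2],[25,0],[29,2],[32,16],[34,2],[39,16],[45,0]]
[[0,13],[14,19],[15,13],[19,0],[24,2],[25,0],[29,2],[32,16],[34,2],[39,16],[45,0],[46,18],[49,0]]
[[0,13],[14,19],[15,13],[19,0],[24,2],[25,0],[29,2],[32,16],[34,2],[39,16],[45,2],[46,18],[49,0]]
[[0,13],[14,19],[15,13],[19,9],[25,0],[29,2],[32,16],[34,2],[39,16],[45,2],[46,18],[49,0]]
[[0,13],[14,19],[15,13],[19,9],[25,0],[29,2],[32,16],[34,8],[39,16],[45,2],[46,18],[49,0]]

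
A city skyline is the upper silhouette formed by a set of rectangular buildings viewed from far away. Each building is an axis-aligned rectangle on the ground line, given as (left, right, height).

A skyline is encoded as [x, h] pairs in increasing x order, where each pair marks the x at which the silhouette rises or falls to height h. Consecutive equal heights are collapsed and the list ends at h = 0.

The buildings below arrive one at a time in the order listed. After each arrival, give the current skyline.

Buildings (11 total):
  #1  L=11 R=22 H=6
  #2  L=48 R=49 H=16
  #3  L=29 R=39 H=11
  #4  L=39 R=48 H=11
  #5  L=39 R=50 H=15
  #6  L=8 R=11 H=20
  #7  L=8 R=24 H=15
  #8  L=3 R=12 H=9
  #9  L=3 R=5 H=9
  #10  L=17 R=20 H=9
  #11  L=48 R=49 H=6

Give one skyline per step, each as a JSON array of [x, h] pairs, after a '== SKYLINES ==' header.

== SKYLINES ==
[[11,6],[22,0]]
[[11,6],[22,0],[48,16],[49,0]]
[[11,6],[22,0],[29,11],[39,0],[48,16],[49,0]]
[[11,6],[22,0],[29,11],[48,16],[49,0]]
[[11,6],[22,0],[29,11],[39,15],[48,16],[49,15],[50,0]]
[[8,20],[11,6],[22,0],[29,11],[39,15],[48,16],[49,15],[50,0]]
[[8,20],[11,15],[24,0],[29,11],[39,15],[48,16],[49,15],[50,0]]
[[3,9],[8,20],[11,15],[24,0],[29,11],[39,15],[48,16],[49,15],[50,0]]
[[3,9],[8,20],[11,15],[24,0],[29,11],[39,15],[48,16],[49,15],[50,0]]
[[3,9],[8,20],[11,15],[24,0],[29,11],[39,15],[48,16],[49,15],[50,0]]
[[3,9],[8,20],[11,15],[24,0],[29,11],[39,15],[48,16],[49,15],[50,0]]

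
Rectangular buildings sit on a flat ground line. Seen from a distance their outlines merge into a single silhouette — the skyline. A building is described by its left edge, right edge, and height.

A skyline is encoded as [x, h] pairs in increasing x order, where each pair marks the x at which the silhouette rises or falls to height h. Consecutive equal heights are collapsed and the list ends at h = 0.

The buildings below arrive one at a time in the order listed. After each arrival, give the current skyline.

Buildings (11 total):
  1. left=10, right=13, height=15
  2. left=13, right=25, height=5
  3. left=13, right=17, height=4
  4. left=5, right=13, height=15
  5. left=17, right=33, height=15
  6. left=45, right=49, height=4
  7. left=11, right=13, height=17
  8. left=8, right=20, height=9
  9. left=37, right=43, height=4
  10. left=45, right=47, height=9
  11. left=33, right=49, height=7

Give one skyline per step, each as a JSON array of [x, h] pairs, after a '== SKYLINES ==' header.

== SKYLINES ==
[[10,15],[13,0]]
[[10,15],[13,5],[25,0]]
[[10,15],[13,5],[25,0]]
[[5,15],[13,5],[25,0]]
[[5,15],[13,5],[17,15],[33,0]]
[[5,15],[13,5],[17,15],[33,0],[45,4],[49,0]]
[[5,15],[11,17],[13,5],[17,15],[33,0],[45,4],[49,0]]
[[5,15],[11,17],[13,9],[17,15],[33,0],[45,4],[49,0]]
[[5,15],[11,17],[13,9],[17,15],[33,0],[37,4],[43,0],[45,4],[49,0]]
[[5,15],[11,17],[13,9],[17,15],[33,0],[37,4],[43,0],[45,9],[47,4],[49,0]]
[[5,15],[11,17],[13,9],[17,15],[33,7],[45,9],[47,7],[49,0]]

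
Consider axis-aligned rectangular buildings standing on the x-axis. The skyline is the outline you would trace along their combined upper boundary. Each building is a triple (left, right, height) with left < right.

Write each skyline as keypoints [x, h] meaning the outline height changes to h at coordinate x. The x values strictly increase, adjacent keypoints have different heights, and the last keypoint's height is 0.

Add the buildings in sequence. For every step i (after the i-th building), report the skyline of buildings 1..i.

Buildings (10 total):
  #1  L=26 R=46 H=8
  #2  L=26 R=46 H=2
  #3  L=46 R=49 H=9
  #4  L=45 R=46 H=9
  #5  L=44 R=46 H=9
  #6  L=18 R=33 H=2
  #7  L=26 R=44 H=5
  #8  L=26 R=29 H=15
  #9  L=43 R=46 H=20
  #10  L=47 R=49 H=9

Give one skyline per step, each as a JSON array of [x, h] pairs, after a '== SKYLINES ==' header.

== SKYLINES ==
[[26,8],[46,0]]
[[26,8],[46,0]]
[[26,8],[46,9],[49,0]]
[[26,8],[45,9],[49,0]]
[[26,8],[44,9],[49,0]]
[[18,2],[26,8],[44,9],[49,0]]
[[18,2],[26,8],[44,9],[49,0]]
[[18,2],[26,15],[29,8],[44,9],[49,0]]
[[18,2],[26,15],[29,8],[43,20],[46,9],[49,0]]
[[18,2],[26,15],[29,8],[43,20],[46,9],[49,0]]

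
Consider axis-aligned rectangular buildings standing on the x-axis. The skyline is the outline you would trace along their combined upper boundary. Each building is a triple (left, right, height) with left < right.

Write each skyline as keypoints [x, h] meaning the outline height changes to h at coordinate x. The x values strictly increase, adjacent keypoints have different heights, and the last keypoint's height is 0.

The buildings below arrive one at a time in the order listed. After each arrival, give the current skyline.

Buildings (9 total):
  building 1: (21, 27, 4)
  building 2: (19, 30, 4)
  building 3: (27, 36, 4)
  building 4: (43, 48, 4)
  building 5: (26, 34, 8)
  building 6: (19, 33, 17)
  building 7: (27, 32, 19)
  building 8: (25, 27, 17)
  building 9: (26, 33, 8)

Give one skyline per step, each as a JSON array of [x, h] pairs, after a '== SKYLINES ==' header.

== SKYLINES ==
[[21,4],[27,0]]
[[19,4],[30,0]]
[[19,4],[36,0]]
[[19,4],[36,0],[43,4],[48,0]]
[[19,4],[26,8],[34,4],[36,0],[43,4],[48,0]]
[[19,17],[33,8],[34,4],[36,0],[43,4],[48,0]]
[[19,17],[27,19],[32,17],[33,8],[34,4],[36,0],[43,4],[48,0]]
[[19,17],[27,19],[32,17],[33,8],[34,4],[36,0],[43,4],[48,0]]
[[19,17],[27,19],[32,17],[33,8],[34,4],[36,0],[43,4],[48,0]]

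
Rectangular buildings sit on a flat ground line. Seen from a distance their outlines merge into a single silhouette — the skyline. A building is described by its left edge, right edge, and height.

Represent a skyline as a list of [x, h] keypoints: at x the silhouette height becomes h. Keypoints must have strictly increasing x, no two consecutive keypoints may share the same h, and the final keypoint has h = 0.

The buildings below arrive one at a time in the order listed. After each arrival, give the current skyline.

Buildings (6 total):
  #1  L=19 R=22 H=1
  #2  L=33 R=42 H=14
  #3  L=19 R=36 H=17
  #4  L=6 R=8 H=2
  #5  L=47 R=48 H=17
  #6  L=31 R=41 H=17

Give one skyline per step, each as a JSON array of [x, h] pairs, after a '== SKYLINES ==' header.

== SKYLINES ==
[[19,1],[22,0]]
[[19,1],[22,0],[33,14],[42,0]]
[[19,17],[36,14],[42,0]]
[[6,2],[8,0],[19,17],[36,14],[42,0]]
[[6,2],[8,0],[19,17],[36,14],[42,0],[47,17],[48,0]]
[[6,2],[8,0],[19,17],[41,14],[42,0],[47,17],[48,0]]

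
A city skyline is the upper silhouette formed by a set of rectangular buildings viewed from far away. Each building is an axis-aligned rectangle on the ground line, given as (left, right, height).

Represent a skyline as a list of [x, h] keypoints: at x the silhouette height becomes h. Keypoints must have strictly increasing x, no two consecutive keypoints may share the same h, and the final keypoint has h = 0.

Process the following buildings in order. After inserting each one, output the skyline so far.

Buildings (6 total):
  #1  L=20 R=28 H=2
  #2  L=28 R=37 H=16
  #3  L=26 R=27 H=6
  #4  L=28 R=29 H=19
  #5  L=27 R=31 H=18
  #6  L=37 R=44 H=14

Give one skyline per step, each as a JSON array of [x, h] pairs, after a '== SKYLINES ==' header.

== SKYLINES ==
[[20,2],[28,0]]
[[20,2],[28,16],[37,0]]
[[20,2],[26,6],[27,2],[28,16],[37,0]]
[[20,2],[26,6],[27,2],[28,19],[29,16],[37,0]]
[[20,2],[26,6],[27,18],[28,19],[29,18],[31,16],[37,0]]
[[20,2],[26,6],[27,18],[28,19],[29,18],[31,16],[37,14],[44,0]]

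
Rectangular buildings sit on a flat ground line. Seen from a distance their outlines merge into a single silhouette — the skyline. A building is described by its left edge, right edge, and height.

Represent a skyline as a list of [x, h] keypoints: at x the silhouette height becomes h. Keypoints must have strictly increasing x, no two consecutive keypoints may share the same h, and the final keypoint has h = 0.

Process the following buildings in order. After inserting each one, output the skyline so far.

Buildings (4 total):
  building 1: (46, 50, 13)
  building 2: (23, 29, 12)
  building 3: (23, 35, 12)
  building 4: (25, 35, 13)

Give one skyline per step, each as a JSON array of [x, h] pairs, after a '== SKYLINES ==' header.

== SKYLINES ==
[[46,13],[50,0]]
[[23,12],[29,0],[46,13],[50,0]]
[[23,12],[35,0],[46,13],[50,0]]
[[23,12],[25,13],[35,0],[46,13],[50,0]]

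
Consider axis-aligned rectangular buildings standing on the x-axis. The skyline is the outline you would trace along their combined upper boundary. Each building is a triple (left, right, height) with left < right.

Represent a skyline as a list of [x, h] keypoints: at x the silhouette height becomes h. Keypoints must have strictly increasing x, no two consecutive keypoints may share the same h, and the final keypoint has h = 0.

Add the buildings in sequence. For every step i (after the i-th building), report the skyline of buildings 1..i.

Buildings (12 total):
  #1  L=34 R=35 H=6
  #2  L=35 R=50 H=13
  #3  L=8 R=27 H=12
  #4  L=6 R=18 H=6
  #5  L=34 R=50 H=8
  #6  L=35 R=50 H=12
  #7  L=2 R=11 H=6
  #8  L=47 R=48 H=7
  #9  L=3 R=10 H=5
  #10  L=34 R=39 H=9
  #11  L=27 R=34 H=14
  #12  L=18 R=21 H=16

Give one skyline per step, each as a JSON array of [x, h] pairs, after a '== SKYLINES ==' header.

== SKYLINES ==
[[34,6],[35,0]]
[[34,6],[35,13],[50,0]]
[[8,12],[27,0],[34,6],[35,13],[50,0]]
[[6,6],[8,12],[27,0],[34,6],[35,13],[50,0]]
[[6,6],[8,12],[27,0],[34,8],[35,13],[50,0]]
[[6,6],[8,12],[27,0],[34,8],[35,13],[50,0]]
[[2,6],[8,12],[27,0],[34,8],[35,13],[50,0]]
[[2,6],[8,12],[27,0],[34,8],[35,13],[50,0]]
[[2,6],[8,12],[27,0],[34,8],[35,13],[50,0]]
[[2,6],[8,12],[27,0],[34,9],[35,13],[50,0]]
[[2,6],[8,12],[27,14],[34,9],[35,13],[50,0]]
[[2,6],[8,12],[18,16],[21,12],[27,14],[34,9],[35,13],[50,0]]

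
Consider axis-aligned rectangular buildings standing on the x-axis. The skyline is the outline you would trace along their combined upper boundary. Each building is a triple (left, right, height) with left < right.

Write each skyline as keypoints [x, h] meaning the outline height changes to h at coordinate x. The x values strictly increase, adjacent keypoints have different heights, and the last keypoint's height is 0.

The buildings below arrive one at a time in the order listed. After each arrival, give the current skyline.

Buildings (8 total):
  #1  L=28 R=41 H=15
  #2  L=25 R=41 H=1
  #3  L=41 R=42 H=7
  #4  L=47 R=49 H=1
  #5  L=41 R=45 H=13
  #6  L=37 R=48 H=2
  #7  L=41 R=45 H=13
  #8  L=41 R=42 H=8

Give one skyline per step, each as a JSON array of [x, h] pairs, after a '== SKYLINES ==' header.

== SKYLINES ==
[[28,15],[41,0]]
[[25,1],[28,15],[41,0]]
[[25,1],[28,15],[41,7],[42,0]]
[[25,1],[28,15],[41,7],[42,0],[47,1],[49,0]]
[[25,1],[28,15],[41,13],[45,0],[47,1],[49,0]]
[[25,1],[28,15],[41,13],[45,2],[48,1],[49,0]]
[[25,1],[28,15],[41,13],[45,2],[48,1],[49,0]]
[[25,1],[28,15],[41,13],[45,2],[48,1],[49,0]]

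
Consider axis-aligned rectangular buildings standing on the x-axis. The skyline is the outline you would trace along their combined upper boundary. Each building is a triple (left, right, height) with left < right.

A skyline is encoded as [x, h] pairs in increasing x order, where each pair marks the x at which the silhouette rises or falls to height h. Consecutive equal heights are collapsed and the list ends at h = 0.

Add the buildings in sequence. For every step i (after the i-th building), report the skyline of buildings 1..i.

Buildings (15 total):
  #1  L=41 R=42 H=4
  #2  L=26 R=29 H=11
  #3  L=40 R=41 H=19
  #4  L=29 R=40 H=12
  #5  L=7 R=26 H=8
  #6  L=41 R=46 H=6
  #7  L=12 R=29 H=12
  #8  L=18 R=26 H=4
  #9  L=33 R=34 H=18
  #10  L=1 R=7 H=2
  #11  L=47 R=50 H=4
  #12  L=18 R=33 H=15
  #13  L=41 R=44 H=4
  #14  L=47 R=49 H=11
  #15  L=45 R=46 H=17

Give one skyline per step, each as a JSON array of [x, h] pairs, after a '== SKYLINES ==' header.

== SKYLINES ==
[[41,4],[42,0]]
[[26,11],[29,0],[41,4],[42,0]]
[[26,11],[29,0],[40,19],[41,4],[42,0]]
[[26,11],[29,12],[40,19],[41,4],[42,0]]
[[7,8],[26,11],[29,12],[40,19],[41,4],[42,0]]
[[7,8],[26,11],[29,12],[40,19],[41,6],[46,0]]
[[7,8],[12,12],[40,19],[41,6],[46,0]]
[[7,8],[12,12],[40,19],[41,6],[46,0]]
[[7,8],[12,12],[33,18],[34,12],[40,19],[41,6],[46,0]]
[[1,2],[7,8],[12,12],[33,18],[34,12],[40,19],[41,6],[46,0]]
[[1,2],[7,8],[12,12],[33,18],[34,12],[40,19],[41,6],[46,0],[47,4],[50,0]]
[[1,2],[7,8],[12,12],[18,15],[33,18],[34,12],[40,19],[41,6],[46,0],[47,4],[50,0]]
[[1,2],[7,8],[12,12],[18,15],[33,18],[34,12],[40,19],[41,6],[46,0],[47,4],[50,0]]
[[1,2],[7,8],[12,12],[18,15],[33,18],[34,12],[40,19],[41,6],[46,0],[47,11],[49,4],[50,0]]
[[1,2],[7,8],[12,12],[18,15],[33,18],[34,12],[40,19],[41,6],[45,17],[46,0],[47,11],[49,4],[50,0]]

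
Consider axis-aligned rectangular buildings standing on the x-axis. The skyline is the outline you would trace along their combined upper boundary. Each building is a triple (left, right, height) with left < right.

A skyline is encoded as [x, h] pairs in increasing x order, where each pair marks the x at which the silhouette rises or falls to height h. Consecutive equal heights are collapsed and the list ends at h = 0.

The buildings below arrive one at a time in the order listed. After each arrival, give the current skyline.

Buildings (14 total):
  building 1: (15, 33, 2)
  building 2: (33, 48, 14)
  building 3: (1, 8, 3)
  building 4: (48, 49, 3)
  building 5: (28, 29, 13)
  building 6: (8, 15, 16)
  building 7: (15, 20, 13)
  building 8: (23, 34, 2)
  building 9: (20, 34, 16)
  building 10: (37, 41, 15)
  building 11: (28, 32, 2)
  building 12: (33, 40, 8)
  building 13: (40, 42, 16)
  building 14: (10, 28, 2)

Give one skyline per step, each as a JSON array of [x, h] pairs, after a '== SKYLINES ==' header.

== SKYLINES ==
[[15,2],[33,0]]
[[15,2],[33,14],[48,0]]
[[1,3],[8,0],[15,2],[33,14],[48,0]]
[[1,3],[8,0],[15,2],[33,14],[48,3],[49,0]]
[[1,3],[8,0],[15,2],[28,13],[29,2],[33,14],[48,3],[49,0]]
[[1,3],[8,16],[15,2],[28,13],[29,2],[33,14],[48,3],[49,0]]
[[1,3],[8,16],[15,13],[20,2],[28,13],[29,2],[33,14],[48,3],[49,0]]
[[1,3],[8,16],[15,13],[20,2],[28,13],[29,2],[33,14],[48,3],[49,0]]
[[1,3],[8,16],[15,13],[20,16],[34,14],[48,3],[49,0]]
[[1,3],[8,16],[15,13],[20,16],[34,14],[37,15],[41,14],[48,3],[49,0]]
[[1,3],[8,16],[15,13],[20,16],[34,14],[37,15],[41,14],[48,3],[49,0]]
[[1,3],[8,16],[15,13],[20,16],[34,14],[37,15],[41,14],[48,3],[49,0]]
[[1,3],[8,16],[15,13],[20,16],[34,14],[37,15],[40,16],[42,14],[48,3],[49,0]]
[[1,3],[8,16],[15,13],[20,16],[34,14],[37,15],[40,16],[42,14],[48,3],[49,0]]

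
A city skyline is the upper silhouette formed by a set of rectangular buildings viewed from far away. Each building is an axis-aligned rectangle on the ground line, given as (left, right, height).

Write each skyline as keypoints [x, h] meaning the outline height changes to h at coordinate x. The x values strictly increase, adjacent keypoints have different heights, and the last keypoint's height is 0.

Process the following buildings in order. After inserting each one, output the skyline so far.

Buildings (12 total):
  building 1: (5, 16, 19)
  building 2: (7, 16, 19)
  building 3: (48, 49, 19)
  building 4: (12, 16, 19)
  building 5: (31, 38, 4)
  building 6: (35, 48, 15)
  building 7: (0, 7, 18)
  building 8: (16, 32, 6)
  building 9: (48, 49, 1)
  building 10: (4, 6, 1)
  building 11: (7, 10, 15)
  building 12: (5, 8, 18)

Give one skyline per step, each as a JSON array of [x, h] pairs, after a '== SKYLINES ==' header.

== SKYLINES ==
[[5,19],[16,0]]
[[5,19],[16,0]]
[[5,19],[16,0],[48,19],[49,0]]
[[5,19],[16,0],[48,19],[49,0]]
[[5,19],[16,0],[31,4],[38,0],[48,19],[49,0]]
[[5,19],[16,0],[31,4],[35,15],[48,19],[49,0]]
[[0,18],[5,19],[16,0],[31,4],[35,15],[48,19],[49,0]]
[[0,18],[5,19],[16,6],[32,4],[35,15],[48,19],[49,0]]
[[0,18],[5,19],[16,6],[32,4],[35,15],[48,19],[49,0]]
[[0,18],[5,19],[16,6],[32,4],[35,15],[48,19],[49,0]]
[[0,18],[5,19],[16,6],[32,4],[35,15],[48,19],[49,0]]
[[0,18],[5,19],[16,6],[32,4],[35,15],[48,19],[49,0]]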